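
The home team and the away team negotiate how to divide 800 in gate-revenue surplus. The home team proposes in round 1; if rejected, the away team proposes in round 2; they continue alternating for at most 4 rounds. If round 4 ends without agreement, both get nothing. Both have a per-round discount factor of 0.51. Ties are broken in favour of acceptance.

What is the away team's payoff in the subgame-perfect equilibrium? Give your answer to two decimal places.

306.04

Solve by backward induction from round 4.
Round 4 (the away team proposes): rejection yields 0 for the home team; the away team offers 0 and keeps 800.
Round 3 (the home team proposes): the away team can get 800 next round, worth 0.51 × 800 = 408 now; the home team offers that and keeps 392.
Round 2 (the away team proposes): the home team can get 392 next round, worth 0.51 × 392 = 199.92 now; the away team offers that and keeps 600.08.
Round 1 (the home team proposes): the away team can get 600.08 next round, worth 0.51 × 600.08 = 306.0408 now. The home team offers 306.0408 and keeps 800 − 306.0408 = 493.9592.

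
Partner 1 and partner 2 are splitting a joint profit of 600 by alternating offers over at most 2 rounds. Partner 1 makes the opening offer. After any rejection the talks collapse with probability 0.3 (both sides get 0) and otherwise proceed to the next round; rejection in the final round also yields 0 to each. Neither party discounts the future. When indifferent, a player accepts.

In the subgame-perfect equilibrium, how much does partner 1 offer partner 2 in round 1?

420

Round 2 (partner 2 proposes): partner 1 will accept anything ≥ 0, so partner 2 offers 0 and keeps 600.
Round 1 (partner 1 proposes): rejecting gives partner 2 an expected 0.7 × 600 = 420. Partner 1 offers 420 and keeps 600 − 420 = 180.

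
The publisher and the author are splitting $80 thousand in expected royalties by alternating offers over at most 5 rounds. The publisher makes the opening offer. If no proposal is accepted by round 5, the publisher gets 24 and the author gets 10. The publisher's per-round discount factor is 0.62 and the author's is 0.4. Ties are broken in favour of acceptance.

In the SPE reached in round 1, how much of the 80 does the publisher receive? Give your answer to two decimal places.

64.21

Round 5 (the publisher proposes): the author gets 10 if talks fail, so the publisher offers 10 and keeps 70.
Round 4 (the author proposes): the publisher can get 70 next round, worth 0.62 × 70 = 43.4 now, so the author offers 43.4, keeping 36.6.
Round 3 (the publisher proposes): the author can get 36.6 next round, worth 0.4 × 36.6 = 14.64 now. The publisher offers 14.64 and keeps 80 − 14.64 = 65.36.
Round 2 (the author proposes): the publisher can get 65.36 next round, worth 0.62 × 65.36 = 40.5232 now; the author offers that and keeps 39.4768.
Round 1 (the publisher proposes): the author can get 39.4768 next round, worth 0.4 × 39.4768 = 15.79072 now. The publisher offers 15.79072 and keeps 80 − 15.79072 = 64.20928.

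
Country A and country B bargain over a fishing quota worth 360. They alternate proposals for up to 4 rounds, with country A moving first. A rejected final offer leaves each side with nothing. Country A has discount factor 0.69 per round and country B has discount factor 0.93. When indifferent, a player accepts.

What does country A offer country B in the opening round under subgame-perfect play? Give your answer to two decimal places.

318.63

Round 4 (country B proposes): rejection yields 0 for country A; country B offers 0 and keeps 360.
Round 3 (country A proposes): country B can get 360 next round, worth 0.93 × 360 = 334.8 now. Country A offers 334.8 and keeps 360 − 334.8 = 25.2.
Round 2 (country B proposes): country A can get 25.2 next round, worth 0.69 × 25.2 = 17.388 now; country B offers that and keeps 342.612.
Round 1 (country A proposes): country B can get 342.612 next round, worth 0.93 × 342.612 = 318.62916 now, so country A offers 318.62916, keeping 41.37084.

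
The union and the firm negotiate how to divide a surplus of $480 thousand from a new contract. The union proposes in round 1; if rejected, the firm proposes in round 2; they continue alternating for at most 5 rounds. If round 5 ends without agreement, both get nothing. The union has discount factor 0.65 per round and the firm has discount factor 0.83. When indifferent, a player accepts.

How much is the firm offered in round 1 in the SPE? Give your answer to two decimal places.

Round 5 (the union proposes): rejection yields 0 for the firm; the union offers 0 and keeps 480.
Round 4 (the firm proposes): the union can get 480 next round, worth 0.65 × 480 = 312 now; the firm offers that and keeps 168.
Round 3 (the union proposes): the firm can get 168 next round, worth 0.83 × 168 = 139.44 now. The union offers 139.44 and keeps 480 − 139.44 = 340.56.
Round 2 (the firm proposes): the union can get 340.56 next round, worth 0.65 × 340.56 = 221.364 now, so the firm offers 221.364, keeping 258.636.
Round 1 (the union proposes): the firm can get 258.636 next round, worth 0.83 × 258.636 = 214.66788 now, so the union offers 214.66788, keeping 265.33212.

214.67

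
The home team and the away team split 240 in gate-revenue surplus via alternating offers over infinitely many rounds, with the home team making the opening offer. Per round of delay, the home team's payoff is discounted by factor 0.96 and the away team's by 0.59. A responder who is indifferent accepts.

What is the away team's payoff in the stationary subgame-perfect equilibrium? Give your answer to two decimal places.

Let x be the home team's share when the home team proposes and y be the away team's share when the away team proposes.
The away team accepts iff offered ≥ 0.59·y, so x = 240 − 0.59y. Symmetrically y = 240 − 0.96x.
Substituting: x = 240 − 0.59(240 − 0.96x), giving x(1 − 0.96·0.59) = 240(1 − 0.59).
So x = 240 × 0.41 / 0.4336 ≈ 226.9373, and the away team receives 240 − x ≈ 13.0627.

13.06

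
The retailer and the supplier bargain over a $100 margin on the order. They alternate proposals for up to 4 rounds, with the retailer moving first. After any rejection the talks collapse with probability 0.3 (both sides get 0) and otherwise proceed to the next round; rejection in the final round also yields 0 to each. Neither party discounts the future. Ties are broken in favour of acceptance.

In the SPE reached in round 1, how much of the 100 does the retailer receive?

Round 4 (the supplier proposes): the retailer will accept anything ≥ 0, so the supplier offers 0 and keeps 100.
Round 3 (the retailer proposes): rejecting gives the supplier an expected 0.7 × 100 = 70, so the retailer offers 70, keeping 30.
Round 2 (the supplier proposes): rejecting gives the retailer an expected 0.7 × 30 = 21; the supplier offers that and keeps 79.
Round 1 (the retailer proposes): rejecting gives the supplier an expected 0.7 × 79 = 55.3; the retailer offers that and keeps 44.7.

44.7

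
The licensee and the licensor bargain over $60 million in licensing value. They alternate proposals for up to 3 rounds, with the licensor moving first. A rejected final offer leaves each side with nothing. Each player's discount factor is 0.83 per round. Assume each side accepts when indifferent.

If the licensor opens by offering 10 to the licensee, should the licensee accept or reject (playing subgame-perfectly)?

Round 3 (the licensor proposes): the licensee will accept anything ≥ 0, so the licensor offers 0 and keeps 60.
Round 2 (the licensee proposes): the licensor can get 60 next round, worth 0.83 × 60 = 49.8 now, so the licensee offers 49.8, keeping 10.2.
So by rejecting in round 1, the licensee gets 10.2 next round, worth 0.83 × 10.2 = 8.466 now.
Offer 10 ≥ 8.466, so the licensee accepts.

Accept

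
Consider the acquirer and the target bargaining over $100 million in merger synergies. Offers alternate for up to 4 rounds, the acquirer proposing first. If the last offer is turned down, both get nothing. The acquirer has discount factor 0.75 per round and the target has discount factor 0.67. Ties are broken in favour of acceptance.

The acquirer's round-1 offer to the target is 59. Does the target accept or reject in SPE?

Accept

Round 4 (the target proposes): rejection yields 0 for the acquirer; the target offers 0 and keeps 100.
Round 3 (the acquirer proposes): the target can get 100 next round, worth 0.67 × 100 = 67 now. The acquirer offers 67 and keeps 100 − 67 = 33.
Round 2 (the target proposes): the acquirer can get 33 next round, worth 0.75 × 33 = 24.75 now, so the target offers 24.75, keeping 75.25.
So by rejecting in round 1, the target gets 75.25 next round, worth 0.67 × 75.25 = 50.4175 now.
Offer 59 ≥ 50.4175, so the target accepts.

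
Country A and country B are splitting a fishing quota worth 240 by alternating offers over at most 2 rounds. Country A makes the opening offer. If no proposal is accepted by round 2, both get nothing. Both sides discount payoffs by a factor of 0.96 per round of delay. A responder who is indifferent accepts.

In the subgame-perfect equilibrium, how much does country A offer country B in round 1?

Round 2 (country B proposes): rejection yields 0 for country A; country B offers 0 and keeps 240.
Round 1 (country A proposes): country B can get 240 next round, worth 0.96 × 240 = 230.4 now, so country A offers 230.4, keeping 9.6.

230.4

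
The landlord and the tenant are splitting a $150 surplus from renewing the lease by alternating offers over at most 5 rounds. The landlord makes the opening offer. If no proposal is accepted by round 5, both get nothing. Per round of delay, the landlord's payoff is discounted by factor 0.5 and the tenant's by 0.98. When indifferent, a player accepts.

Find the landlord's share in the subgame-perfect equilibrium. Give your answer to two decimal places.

40.49

Round 5 (the landlord proposes): the tenant will accept anything ≥ 0, so the landlord offers 0 and keeps 150.
Round 4 (the tenant proposes): the landlord can get 150 next round, worth 0.5 × 150 = 75 now, so the tenant offers 75, keeping 75.
Round 3 (the landlord proposes): the tenant can get 75 next round, worth 0.98 × 75 = 73.5 now, so the landlord offers 73.5, keeping 76.5.
Round 2 (the tenant proposes): the landlord can get 76.5 next round, worth 0.5 × 76.5 = 38.25 now, so the tenant offers 38.25, keeping 111.75.
Round 1 (the landlord proposes): the tenant can get 111.75 next round, worth 0.98 × 111.75 = 109.515 now. The landlord offers 109.515 and keeps 150 − 109.515 = 40.485.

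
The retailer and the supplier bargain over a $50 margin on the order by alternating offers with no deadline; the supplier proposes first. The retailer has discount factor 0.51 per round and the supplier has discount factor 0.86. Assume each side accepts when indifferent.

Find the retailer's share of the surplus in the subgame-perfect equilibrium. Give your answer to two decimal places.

In a stationary SPE each proposer offers the other exactly their discounted continuation value.
If the supplier keeps x when proposing and the retailer keeps y when proposing, then x = 50 − 0.51y and y = 50 − 0.86x.
Solving: x = 50(1 − 0.51) / (1 − 0.86·0.51) = 24.5 / 0.5614 ≈ 43.6409.
The retailer gets 50 − 43.6409 ≈ 6.3591.

6.36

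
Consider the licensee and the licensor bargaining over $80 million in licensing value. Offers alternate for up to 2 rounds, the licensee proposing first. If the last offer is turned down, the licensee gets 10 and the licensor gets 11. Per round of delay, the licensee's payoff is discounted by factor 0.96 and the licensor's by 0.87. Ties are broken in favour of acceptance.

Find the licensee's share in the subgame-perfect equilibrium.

Round 2 (the licensor proposes): the licensee gets 10 if talks fail, so the licensor offers 10 and keeps 70.
Round 1 (the licensee proposes): the licensor can get 70 next round, worth 0.87 × 70 = 60.9 now; the licensee offers that and keeps 19.1.

19.1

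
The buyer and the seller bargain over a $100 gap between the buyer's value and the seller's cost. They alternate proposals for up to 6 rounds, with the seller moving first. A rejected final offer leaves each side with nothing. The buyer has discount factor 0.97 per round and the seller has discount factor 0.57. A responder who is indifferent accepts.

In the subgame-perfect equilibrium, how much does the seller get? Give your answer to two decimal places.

Round 6 (the buyer proposes): rejection yields 0 for the seller; the buyer offers 0 and keeps 100.
Round 5 (the seller proposes): the buyer can get 100 next round, worth 0.97 × 100 = 97 now; the seller offers that and keeps 3.
Round 4 (the buyer proposes): the seller can get 3 next round, worth 0.57 × 3 = 1.71 now. The buyer offers 1.71 and keeps 100 − 1.71 = 98.29.
Round 3 (the seller proposes): the buyer can get 98.29 next round, worth 0.97 × 98.29 = 95.3413 now; the seller offers that and keeps 4.6587.
Round 2 (the buyer proposes): the seller can get 4.6587 next round, worth 0.57 × 4.6587 = 2.655459 now, so the buyer offers 2.655459, keeping 97.344541.
Round 1 (the seller proposes): the buyer can get 97.344541 next round, worth 0.97 × 97.344541 = 94.42420477 now, so the seller offers 94.42420477, keeping 5.57579523.

5.58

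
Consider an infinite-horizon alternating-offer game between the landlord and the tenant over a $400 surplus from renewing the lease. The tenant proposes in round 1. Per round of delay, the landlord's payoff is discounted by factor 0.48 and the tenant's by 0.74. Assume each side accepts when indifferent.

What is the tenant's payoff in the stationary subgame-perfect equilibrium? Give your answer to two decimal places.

In a stationary SPE each proposer offers the other exactly their discounted continuation value.
If the tenant keeps x when proposing and the landlord keeps y when proposing, then x = 400 − 0.48y and y = 400 − 0.74x.
Solving: x = 400(1 − 0.48) / (1 − 0.74·0.48) = 208 / 0.6448 ≈ 322.5806.
The landlord gets 400 − 322.5806 ≈ 77.4194.

322.58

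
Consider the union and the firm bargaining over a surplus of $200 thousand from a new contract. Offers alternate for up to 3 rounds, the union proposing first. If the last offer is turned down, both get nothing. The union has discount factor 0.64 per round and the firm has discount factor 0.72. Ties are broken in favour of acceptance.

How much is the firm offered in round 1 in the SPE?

Round 3 (the union proposes): the firm will accept anything ≥ 0, so the union offers 0 and keeps 200.
Round 2 (the firm proposes): the union can get 200 next round, worth 0.64 × 200 = 128 now; the firm offers that and keeps 72.
Round 1 (the union proposes): the firm can get 72 next round, worth 0.72 × 72 = 51.84 now; the union offers that and keeps 148.16.

51.84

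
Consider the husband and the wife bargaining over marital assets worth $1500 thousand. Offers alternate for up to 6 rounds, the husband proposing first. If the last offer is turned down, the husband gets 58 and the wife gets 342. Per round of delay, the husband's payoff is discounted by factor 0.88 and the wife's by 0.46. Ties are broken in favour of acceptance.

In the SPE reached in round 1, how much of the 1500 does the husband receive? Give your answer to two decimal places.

1274.99

Round 6 (the wife proposes): the husband gets 58 if talks fail, so the wife offers 58 and keeps 1442.
Round 5 (the husband proposes): the wife can get 1442 next round, worth 0.46 × 1442 = 663.32 now, so the husband offers 663.32, keeping 836.68.
Round 4 (the wife proposes): the husband can get 836.68 next round, worth 0.88 × 836.68 = 736.2784 now. The wife offers 736.2784 and keeps 1500 − 736.2784 = 763.7216.
Round 3 (the husband proposes): the wife can get 763.7216 next round, worth 0.46 × 763.7216 = 351.311936 now. The husband offers 351.311936 and keeps 1500 − 351.311936 = 1148.688064.
Round 2 (the wife proposes): the husband can get 1148.688064 next round, worth 0.88 × 1148.688064 = 1010.84549632 now, so the wife offers 1010.84549632, keeping 489.15450368.
Round 1 (the husband proposes): the wife can get 489.15450368 next round, worth 0.46 × 489.15450368 = 225.0110716928 now; the husband offers that and keeps 1274.9889283072.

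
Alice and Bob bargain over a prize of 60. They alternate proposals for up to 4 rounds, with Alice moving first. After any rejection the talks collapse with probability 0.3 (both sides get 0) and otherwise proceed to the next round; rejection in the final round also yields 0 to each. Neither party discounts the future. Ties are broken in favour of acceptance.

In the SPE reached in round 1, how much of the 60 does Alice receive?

26.82

By backward induction:
Round 4 (Bob proposes): rejection yields 0 for Alice; Bob offers 0 and keeps 60.
Round 3 (Alice proposes): rejecting gives Bob an expected 0.7 × 60 = 42. Alice offers 42 and keeps 60 − 42 = 18.
Round 2 (Bob proposes): rejecting gives Alice an expected 0.7 × 18 = 12.6; Bob offers that and keeps 47.4.
Round 1 (Alice proposes): rejecting gives Bob an expected 0.7 × 47.4 = 33.18. Alice offers 33.18 and keeps 60 − 33.18 = 26.82.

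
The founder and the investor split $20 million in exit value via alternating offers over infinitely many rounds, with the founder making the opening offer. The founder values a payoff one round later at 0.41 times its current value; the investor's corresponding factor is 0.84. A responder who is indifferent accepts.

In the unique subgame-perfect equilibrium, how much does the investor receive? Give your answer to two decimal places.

15.12

When the founder proposes, the investor accepts any offer worth at least 0.84 times what the investor would get by proposing next round; and vice versa.
This gives x = 20 − 0.84y and y = 20 − 0.41x, where x and y are each side's share when it proposes.
Hence (1 − 0.84·0.41)x = 20(1 − 0.84), i.e. 0.6556·x = 3.2.
x ≈ 4.8810; the investor's share is 20 − x ≈ 15.1190.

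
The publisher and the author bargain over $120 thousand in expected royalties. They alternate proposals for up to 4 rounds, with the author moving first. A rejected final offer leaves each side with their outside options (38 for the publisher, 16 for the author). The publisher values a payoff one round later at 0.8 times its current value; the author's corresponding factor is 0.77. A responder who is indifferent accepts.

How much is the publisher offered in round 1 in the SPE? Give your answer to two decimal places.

73.33

Solve by backward induction from round 4.
Round 4 (the publisher proposes): the author gets 16 if talks fail, so the publisher offers 16 and keeps 104.
Round 3 (the author proposes): the publisher can get 104 next round, worth 0.8 × 104 = 83.2 now; the author offers that and keeps 36.8.
Round 2 (the publisher proposes): the author can get 36.8 next round, worth 0.77 × 36.8 = 28.336 now; the publisher offers that and keeps 91.664.
Round 1 (the author proposes): the publisher can get 91.664 next round, worth 0.8 × 91.664 = 73.3312 now; the author offers that and keeps 46.6688.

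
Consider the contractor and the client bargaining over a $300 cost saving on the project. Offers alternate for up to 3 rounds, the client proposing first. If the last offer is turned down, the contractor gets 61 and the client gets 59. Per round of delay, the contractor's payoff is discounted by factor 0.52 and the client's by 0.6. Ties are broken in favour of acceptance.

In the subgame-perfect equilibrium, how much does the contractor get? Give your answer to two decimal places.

Round 3 (the client proposes): the contractor gets 61 if talks fail, so the client offers 61 and keeps 239.
Round 2 (the contractor proposes): the client can get 239 next round, worth 0.6 × 239 = 143.4 now, so the contractor offers 143.4, keeping 156.6.
Round 1 (the client proposes): the contractor can get 156.6 next round, worth 0.52 × 156.6 = 81.432 now, so the client offers 81.432, keeping 218.568.

81.43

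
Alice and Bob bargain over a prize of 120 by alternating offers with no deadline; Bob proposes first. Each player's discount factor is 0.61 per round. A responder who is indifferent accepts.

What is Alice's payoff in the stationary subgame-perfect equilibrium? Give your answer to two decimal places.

45.47

In a stationary SPE each proposer offers the other exactly their discounted continuation value.
If Bob keeps x when proposing and Alice keeps y when proposing, then x = 120 − 0.61y and y = 120 − 0.61x.
Solving: x = 120(1 − 0.61) / (1 − 0.61·0.61) = 46.8 / 0.6279 ≈ 74.5342.
Alice gets 120 − 74.5342 ≈ 45.4658.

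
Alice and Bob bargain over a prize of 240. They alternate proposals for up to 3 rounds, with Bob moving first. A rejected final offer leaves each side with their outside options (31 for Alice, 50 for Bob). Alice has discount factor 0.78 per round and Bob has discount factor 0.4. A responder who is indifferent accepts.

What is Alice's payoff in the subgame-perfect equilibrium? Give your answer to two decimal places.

121.99

Round 3 (Bob proposes): Alice gets 31 if talks fail, so Bob offers 31 and keeps 209.
Round 2 (Alice proposes): Bob can get 209 next round, worth 0.4 × 209 = 83.6 now, so Alice offers 83.6, keeping 156.4.
Round 1 (Bob proposes): Alice can get 156.4 next round, worth 0.78 × 156.4 = 121.992 now; Bob offers that and keeps 118.008.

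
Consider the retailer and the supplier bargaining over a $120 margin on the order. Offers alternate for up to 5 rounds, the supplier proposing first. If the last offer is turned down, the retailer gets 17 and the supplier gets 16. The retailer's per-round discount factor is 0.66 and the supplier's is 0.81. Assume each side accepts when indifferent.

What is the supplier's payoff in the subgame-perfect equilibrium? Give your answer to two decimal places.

92.05

Round 5 (the supplier proposes): the retailer gets 17 if talks fail, so the supplier offers 17 and keeps 103.
Round 4 (the retailer proposes): the supplier can get 103 next round, worth 0.81 × 103 = 83.43 now; the retailer offers that and keeps 36.57.
Round 3 (the supplier proposes): the retailer can get 36.57 next round, worth 0.66 × 36.57 = 24.1362 now. The supplier offers 24.1362 and keeps 120 − 24.1362 = 95.8638.
Round 2 (the retailer proposes): the supplier can get 95.8638 next round, worth 0.81 × 95.8638 = 77.649678 now. The retailer offers 77.649678 and keeps 120 − 77.649678 = 42.350322.
Round 1 (the supplier proposes): the retailer can get 42.350322 next round, worth 0.66 × 42.350322 = 27.95121252 now, so the supplier offers 27.95121252, keeping 92.04878748.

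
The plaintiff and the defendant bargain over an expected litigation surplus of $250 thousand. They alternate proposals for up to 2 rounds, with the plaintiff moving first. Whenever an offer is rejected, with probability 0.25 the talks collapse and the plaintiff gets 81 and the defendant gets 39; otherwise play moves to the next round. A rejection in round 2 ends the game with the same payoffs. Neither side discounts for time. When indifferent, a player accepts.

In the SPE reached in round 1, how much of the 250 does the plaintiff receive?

113.5

By backward induction:
Round 2 (the defendant proposes): the plaintiff gets 81 if talks fail, so the defendant offers 81 and keeps 169.
Round 1 (the plaintiff proposes): rejecting gives the defendant an expected 0.75 × 169 + 0.25 × 39 = 136.5. The plaintiff offers 136.5 and keeps 250 − 136.5 = 113.5.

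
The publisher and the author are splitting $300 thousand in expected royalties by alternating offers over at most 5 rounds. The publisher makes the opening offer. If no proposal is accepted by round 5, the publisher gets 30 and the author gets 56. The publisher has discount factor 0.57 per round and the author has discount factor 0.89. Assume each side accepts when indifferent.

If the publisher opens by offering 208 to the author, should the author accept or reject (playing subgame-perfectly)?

Work out the author's continuation value if the offer is rejected.
Round 5 (the publisher proposes): the author gets 56 if talks fail, so the publisher offers 56 and keeps 244.
Round 4 (the author proposes): the publisher can get 244 next round, worth 0.57 × 244 = 139.08 now; the author offers that and keeps 160.92.
Round 3 (the publisher proposes): the author can get 160.92 next round, worth 0.89 × 160.92 = 143.2188 now. The publisher offers 143.2188 and keeps 300 − 143.2188 = 156.7812.
Round 2 (the author proposes): the publisher can get 156.7812 next round, worth 0.57 × 156.7812 = 89.365284 now. The author offers 89.365284 and keeps 300 − 89.365284 = 210.634716.
So by rejecting in round 1, the author gets 210.634716 next round, worth 0.89 × 210.634716 = 187.46489724 now.
Offer 208 ≥ 187.46489724, so the author accepts.

Accept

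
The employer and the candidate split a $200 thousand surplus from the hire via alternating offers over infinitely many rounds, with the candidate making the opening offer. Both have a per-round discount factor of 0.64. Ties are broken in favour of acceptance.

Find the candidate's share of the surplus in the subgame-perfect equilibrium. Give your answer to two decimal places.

121.95

Let x be the candidate's share when the candidate proposes and y be the employer's share when the employer proposes.
The employer accepts iff offered ≥ 0.64·y, so x = 200 − 0.64y. Symmetrically y = 200 − 0.64x.
Substituting: x = 200 − 0.64(200 − 0.64x), giving x(1 − 0.64·0.64) = 200(1 − 0.64).
So x = 200 × 0.36 / 0.5904 ≈ 121.9512, and the employer receives 200 − x ≈ 78.0488.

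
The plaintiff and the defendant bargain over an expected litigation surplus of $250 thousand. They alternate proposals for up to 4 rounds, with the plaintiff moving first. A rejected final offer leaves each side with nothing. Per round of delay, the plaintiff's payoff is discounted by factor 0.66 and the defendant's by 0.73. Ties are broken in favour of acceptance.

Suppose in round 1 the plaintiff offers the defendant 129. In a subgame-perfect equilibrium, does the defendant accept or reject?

Reject

Work out the defendant's continuation value if the offer is rejected.
Round 4 (the defendant proposes): the plaintiff will accept anything ≥ 0, so the defendant offers 0 and keeps 250.
Round 3 (the plaintiff proposes): the defendant can get 250 next round, worth 0.73 × 250 = 182.5 now, so the plaintiff offers 182.5, keeping 67.5.
Round 2 (the defendant proposes): the plaintiff can get 67.5 next round, worth 0.66 × 67.5 = 44.55 now. The defendant offers 44.55 and keeps 250 − 44.55 = 205.45.
So by rejecting in round 1, the defendant gets 205.45 next round, worth 0.73 × 205.45 = 149.9785 now.
Offer 129 < 149.9785, so the defendant rejects.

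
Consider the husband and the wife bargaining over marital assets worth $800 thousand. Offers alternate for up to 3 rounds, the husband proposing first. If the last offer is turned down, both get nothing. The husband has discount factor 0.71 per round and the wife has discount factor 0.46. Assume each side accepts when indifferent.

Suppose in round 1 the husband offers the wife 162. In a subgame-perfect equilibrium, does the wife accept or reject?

Round 3 (the husband proposes): rejection yields 0 for the wife; the husband offers 0 and keeps 800.
Round 2 (the wife proposes): the husband can get 800 next round, worth 0.71 × 800 = 568 now; the wife offers that and keeps 232.
So by rejecting in round 1, the wife gets 232 next round, worth 0.46 × 232 = 106.72 now.
Offer 162 ≥ 106.72, so the wife accepts.

Accept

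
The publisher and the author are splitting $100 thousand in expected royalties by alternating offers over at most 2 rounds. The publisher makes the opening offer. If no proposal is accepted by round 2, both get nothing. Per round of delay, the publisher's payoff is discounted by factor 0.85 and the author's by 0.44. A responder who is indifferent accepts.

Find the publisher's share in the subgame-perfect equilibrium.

56

Solve by backward induction from round 2.
Round 2 (the author proposes): the publisher will accept anything ≥ 0, so the author offers 0 and keeps 100.
Round 1 (the publisher proposes): the author can get 100 next round, worth 0.44 × 100 = 44 now; the publisher offers that and keeps 56.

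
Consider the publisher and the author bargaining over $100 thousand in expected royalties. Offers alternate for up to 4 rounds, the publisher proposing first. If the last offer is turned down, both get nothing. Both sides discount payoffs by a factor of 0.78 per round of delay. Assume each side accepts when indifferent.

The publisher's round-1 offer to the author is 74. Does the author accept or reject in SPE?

Work out the author's continuation value if the offer is rejected.
Round 4 (the author proposes): the publisher will accept anything ≥ 0, so the author offers 0 and keeps 100.
Round 3 (the publisher proposes): the author can get 100 next round, worth 0.78 × 100 = 78 now, so the publisher offers 78, keeping 22.
Round 2 (the author proposes): the publisher can get 22 next round, worth 0.78 × 22 = 17.16 now. The author offers 17.16 and keeps 100 − 17.16 = 82.84.
So by rejecting in round 1, the author gets 82.84 next round, worth 0.78 × 82.84 = 64.6152 now.
Offer 74 ≥ 64.6152, so the author accepts.

Accept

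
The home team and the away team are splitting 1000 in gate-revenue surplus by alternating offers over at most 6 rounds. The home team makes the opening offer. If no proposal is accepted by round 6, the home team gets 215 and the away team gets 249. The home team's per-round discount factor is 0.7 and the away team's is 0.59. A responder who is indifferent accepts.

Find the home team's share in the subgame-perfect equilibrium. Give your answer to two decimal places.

670.90

Round 6 (the away team proposes): the home team gets 215 if talks fail, so the away team offers 215 and keeps 785.
Round 5 (the home team proposes): the away team can get 785 next round, worth 0.59 × 785 = 463.15 now; the home team offers that and keeps 536.85.
Round 4 (the away team proposes): the home team can get 536.85 next round, worth 0.7 × 536.85 = 375.795 now; the away team offers that and keeps 624.205.
Round 3 (the home team proposes): the away team can get 624.205 next round, worth 0.59 × 624.205 = 368.28095 now, so the home team offers 368.28095, keeping 631.71905.
Round 2 (the away team proposes): the home team can get 631.71905 next round, worth 0.7 × 631.71905 = 442.203335 now. The away team offers 442.203335 and keeps 1000 − 442.203335 = 557.796665.
Round 1 (the home team proposes): the away team can get 557.796665 next round, worth 0.59 × 557.796665 = 329.10003235 now, so the home team offers 329.10003235, keeping 670.89996765.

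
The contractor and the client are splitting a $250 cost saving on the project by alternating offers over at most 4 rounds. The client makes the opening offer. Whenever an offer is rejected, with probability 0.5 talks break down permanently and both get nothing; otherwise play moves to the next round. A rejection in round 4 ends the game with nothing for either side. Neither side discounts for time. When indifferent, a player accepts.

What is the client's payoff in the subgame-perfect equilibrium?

156.25

Round 4 (the contractor proposes): rejection yields 0 for the client; the contractor offers 0 and keeps 250.
Round 3 (the client proposes): rejecting gives the contractor an expected 0.5 × 250 = 125. The client offers 125 and keeps 250 − 125 = 125.
Round 2 (the contractor proposes): rejecting gives the client an expected 0.5 × 125 = 62.5, so the contractor offers 62.5, keeping 187.5.
Round 1 (the client proposes): rejecting gives the contractor an expected 0.5 × 187.5 = 93.75, so the client offers 93.75, keeping 156.25.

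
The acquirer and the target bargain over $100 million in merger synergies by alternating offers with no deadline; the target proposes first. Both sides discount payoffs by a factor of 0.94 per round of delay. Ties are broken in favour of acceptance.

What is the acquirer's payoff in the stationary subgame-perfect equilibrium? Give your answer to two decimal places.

When the target proposes, the acquirer accepts any offer worth at least 0.94 times what the acquirer would get by proposing next round; and vice versa.
This gives x = 100 − 0.94y and y = 100 − 0.94x, where x and y are each side's share when it proposes.
Hence (1 − 0.94·0.94)x = 100(1 − 0.94), i.e. 0.1164·x = 6.
x ≈ 51.5464; the acquirer's share is 100 − x ≈ 48.4536.

48.45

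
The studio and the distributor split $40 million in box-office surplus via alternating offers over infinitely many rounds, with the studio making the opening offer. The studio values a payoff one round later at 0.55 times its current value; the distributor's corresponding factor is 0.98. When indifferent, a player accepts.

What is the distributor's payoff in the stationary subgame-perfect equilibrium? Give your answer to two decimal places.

When the studio proposes, the distributor accepts any offer worth at least 0.98 times what the distributor would get by proposing next round; and vice versa.
This gives x = 40 − 0.98y and y = 40 − 0.55x, where x and y are each side's share when it proposes.
Hence (1 − 0.98·0.55)x = 40(1 − 0.98), i.e. 0.461·x = 0.8.
x ≈ 1.7354; the distributor's share is 40 − x ≈ 38.2646.

38.26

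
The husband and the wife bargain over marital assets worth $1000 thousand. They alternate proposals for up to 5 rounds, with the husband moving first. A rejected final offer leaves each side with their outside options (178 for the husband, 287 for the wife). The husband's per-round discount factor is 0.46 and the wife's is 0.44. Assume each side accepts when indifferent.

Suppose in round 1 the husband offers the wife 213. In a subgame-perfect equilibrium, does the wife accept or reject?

Work out the wife's continuation value if the offer is rejected.
Round 5 (the husband proposes): the wife gets 287 if talks fail, so the husband offers 287 and keeps 713.
Round 4 (the wife proposes): the husband can get 713 next round, worth 0.46 × 713 = 327.98 now. The wife offers 327.98 and keeps 1000 − 327.98 = 672.02.
Round 3 (the husband proposes): the wife can get 672.02 next round, worth 0.44 × 672.02 = 295.6888 now; the husband offers that and keeps 704.3112.
Round 2 (the wife proposes): the husband can get 704.3112 next round, worth 0.46 × 704.3112 = 323.983152 now. The wife offers 323.983152 and keeps 1000 − 323.983152 = 676.016848.
So by rejecting in round 1, the wife gets 676.016848 next round, worth 0.44 × 676.016848 = 297.44741312 now.
Offer 213 < 297.44741312, so the wife rejects.

Reject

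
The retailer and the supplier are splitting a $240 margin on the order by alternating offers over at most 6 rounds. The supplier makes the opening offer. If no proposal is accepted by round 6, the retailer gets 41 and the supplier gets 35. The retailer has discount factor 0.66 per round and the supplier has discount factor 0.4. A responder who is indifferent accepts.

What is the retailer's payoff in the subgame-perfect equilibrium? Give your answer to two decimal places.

Work backward from the last round.
Round 6 (the retailer proposes): the supplier gets 35 if talks fail, so the retailer offers 35 and keeps 205.
Round 5 (the supplier proposes): the retailer can get 205 next round, worth 0.66 × 205 = 135.3 now; the supplier offers that and keeps 104.7.
Round 4 (the retailer proposes): the supplier can get 104.7 next round, worth 0.4 × 104.7 = 41.88 now, so the retailer offers 41.88, keeping 198.12.
Round 3 (the supplier proposes): the retailer can get 198.12 next round, worth 0.66 × 198.12 = 130.7592 now. The supplier offers 130.7592 and keeps 240 − 130.7592 = 109.2408.
Round 2 (the retailer proposes): the supplier can get 109.2408 next round, worth 0.4 × 109.2408 = 43.69632 now; the retailer offers that and keeps 196.30368.
Round 1 (the supplier proposes): the retailer can get 196.30368 next round, worth 0.66 × 196.30368 = 129.5604288 now, so the supplier offers 129.5604288, keeping 110.4395712.

129.56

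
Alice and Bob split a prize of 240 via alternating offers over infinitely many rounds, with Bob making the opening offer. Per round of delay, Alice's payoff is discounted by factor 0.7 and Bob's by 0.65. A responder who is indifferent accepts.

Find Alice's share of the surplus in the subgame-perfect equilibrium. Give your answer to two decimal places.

107.89

Let x be Bob's share when Bob proposes and y be Alice's share when Alice proposes.
Alice accepts iff offered ≥ 0.7·y, so x = 240 − 0.7y. Symmetrically y = 240 − 0.65x.
Substituting: x = 240 − 0.7(240 − 0.65x), giving x(1 − 0.65·0.7) = 240(1 − 0.7).
So x = 240 × 0.3 / 0.545 ≈ 132.1101, and Alice receives 240 − x ≈ 107.8899.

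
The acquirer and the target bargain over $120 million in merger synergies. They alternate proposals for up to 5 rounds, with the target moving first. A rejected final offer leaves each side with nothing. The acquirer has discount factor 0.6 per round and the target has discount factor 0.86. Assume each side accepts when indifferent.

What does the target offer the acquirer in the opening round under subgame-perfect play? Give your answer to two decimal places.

15.28

Solve by backward induction from round 5.
Round 5 (the target proposes): the acquirer will accept anything ≥ 0, so the target offers 0 and keeps 120.
Round 4 (the acquirer proposes): the target can get 120 next round, worth 0.86 × 120 = 103.2 now. The acquirer offers 103.2 and keeps 120 − 103.2 = 16.8.
Round 3 (the target proposes): the acquirer can get 16.8 next round, worth 0.6 × 16.8 = 10.08 now; the target offers that and keeps 109.92.
Round 2 (the acquirer proposes): the target can get 109.92 next round, worth 0.86 × 109.92 = 94.5312 now; the acquirer offers that and keeps 25.4688.
Round 1 (the target proposes): the acquirer can get 25.4688 next round, worth 0.6 × 25.4688 = 15.28128 now; the target offers that and keeps 104.71872.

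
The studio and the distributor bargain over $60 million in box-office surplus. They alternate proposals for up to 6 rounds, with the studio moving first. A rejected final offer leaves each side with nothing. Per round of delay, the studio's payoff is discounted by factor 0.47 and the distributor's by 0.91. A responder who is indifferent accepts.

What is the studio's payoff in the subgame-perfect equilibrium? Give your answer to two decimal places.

Round 6 (the distributor proposes): rejection yields 0 for the studio; the distributor offers 0 and keeps 60.
Round 5 (the studio proposes): the distributor can get 60 next round, worth 0.91 × 60 = 54.6 now; the studio offers that and keeps 5.4.
Round 4 (the distributor proposes): the studio can get 5.4 next round, worth 0.47 × 5.4 = 2.538 now, so the distributor offers 2.538, keeping 57.462.
Round 3 (the studio proposes): the distributor can get 57.462 next round, worth 0.91 × 57.462 = 52.29042 now, so the studio offers 52.29042, keeping 7.70958.
Round 2 (the distributor proposes): the studio can get 7.70958 next round, worth 0.47 × 7.70958 = 3.6235026 now. The distributor offers 3.6235026 and keeps 60 − 3.6235026 = 56.3764974.
Round 1 (the studio proposes): the distributor can get 56.3764974 next round, worth 0.91 × 56.3764974 = 51.302612634 now, so the studio offers 51.302612634, keeping 8.697387366.

8.70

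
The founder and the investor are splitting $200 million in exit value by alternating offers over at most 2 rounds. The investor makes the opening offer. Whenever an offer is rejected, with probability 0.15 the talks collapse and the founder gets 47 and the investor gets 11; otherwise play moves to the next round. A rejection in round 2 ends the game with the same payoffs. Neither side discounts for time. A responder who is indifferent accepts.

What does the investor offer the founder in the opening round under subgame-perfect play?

167.7

Round 2 (the founder proposes): the investor gets 11 if talks fail, so the founder offers 11 and keeps 189.
Round 1 (the investor proposes): rejecting gives the founder an expected 0.85 × 189 + 0.15 × 47 = 167.7. The investor offers 167.7 and keeps 200 − 167.7 = 32.3.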